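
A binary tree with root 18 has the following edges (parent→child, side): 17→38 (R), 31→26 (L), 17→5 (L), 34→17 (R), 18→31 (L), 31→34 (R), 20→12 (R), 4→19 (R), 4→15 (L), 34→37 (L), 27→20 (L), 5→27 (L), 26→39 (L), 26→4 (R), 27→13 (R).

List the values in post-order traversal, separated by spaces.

Post-order visits the left subtree, then the right subtree, then the node.
At 18: go left to 31.
  At 31: go left to 26.
    At 26: go left to 39.
      39 is a leaf — visit 39.
    At 26: go right to 4.
      At 4: go left to 15.
        15 is a leaf — visit 15.
      At 4: go right to 19.
        19 is a leaf — visit 19.
      Visit 4.
    Visit 26.
  At 31: go right to 34.
    At 34: go left to 37.
      37 is a leaf — visit 37.
    At 34: go right to 17.
      At 17: go left to 5.
        At 5: go left to 27.
          At 27: go left to 20.
            At 20: no left child.
            At 20: go right to 12.
              12 is a leaf — visit 12.
            Visit 20.
          At 27: go right to 13.
            13 is a leaf — visit 13.
          Visit 27.
        At 5: no right child.
        Visit 5.
      At 17: go right to 38.
        38 is a leaf — visit 38.
      Visit 17.
    Visit 34.
  Visit 31.
At 18: no right child.
Visit 18.

39 15 19 4 26 37 12 20 13 27 5 38 17 34 31 18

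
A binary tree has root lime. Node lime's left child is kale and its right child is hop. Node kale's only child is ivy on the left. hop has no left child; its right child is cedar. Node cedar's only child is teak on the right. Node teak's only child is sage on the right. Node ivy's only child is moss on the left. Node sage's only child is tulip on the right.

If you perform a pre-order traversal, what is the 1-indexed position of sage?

Pre-order visits the node, then its left subtree, then its right subtree.
Visit lime.
At lime: go left to kale.
  Visit kale.
  At kale: go left to ivy.
    Visit ivy.
    At ivy: go left to moss.
      moss is a leaf — visit moss.
    At ivy: no right child.
  At kale: no right child.
At lime: go right to hop.
  Visit hop.
  At hop: no left child.
  At hop: go right to cedar.
    Visit cedar.
    At cedar: no left child.
    At cedar: go right to teak.
      Visit teak.
      At teak: no left child.
      At teak: go right to sage.
        Visit sage.
        At sage: no left child.
        At sage: go right to tulip.
          tulip is a leaf — visit tulip.
Full pre-order sequence: lime, kale, ivy, moss, hop, cedar, teak, sage, tulip.

8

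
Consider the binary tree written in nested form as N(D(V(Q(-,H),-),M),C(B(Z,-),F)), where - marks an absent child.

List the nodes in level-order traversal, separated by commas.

N, D, C, V, M, B, F, Q, Z, H

Level-order visits nodes level by level from the root, left to right within each level.
Level 0: N
Level 1: D, C
Level 2: V, M, B, F
Level 3: Q, Z
Level 4: H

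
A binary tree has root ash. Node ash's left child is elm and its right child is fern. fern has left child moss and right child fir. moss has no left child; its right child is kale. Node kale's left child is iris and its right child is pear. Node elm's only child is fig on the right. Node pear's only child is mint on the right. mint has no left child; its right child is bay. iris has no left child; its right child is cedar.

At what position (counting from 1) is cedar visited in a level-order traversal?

10

Level-order visits nodes level by level from the root, left to right within each level.
Level 0: ash
Level 1: elm, fern
Level 2: fig, moss, fir
Level 3: kale
Level 4: iris, pear
Level 5: cedar, mint
Level 6: bay
Full level-order sequence: ash, elm, fern, fig, moss, fir, kale, iris, pear, cedar, mint, bay.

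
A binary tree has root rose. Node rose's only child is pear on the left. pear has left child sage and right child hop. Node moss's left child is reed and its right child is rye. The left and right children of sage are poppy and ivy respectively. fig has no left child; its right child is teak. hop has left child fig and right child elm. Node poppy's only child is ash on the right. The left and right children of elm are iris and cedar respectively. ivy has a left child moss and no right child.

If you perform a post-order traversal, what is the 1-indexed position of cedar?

Post-order visits the left subtree, then the right subtree, then the node.
At rose: go left to pear.
  At pear: go left to sage.
    At sage: go left to poppy.
      At poppy: no left child.
      At poppy: go right to ash.
        ash is a leaf — visit ash.
      Visit poppy.
    At sage: go right to ivy.
      At ivy: go left to moss.
        At moss: go left to reed.
          reed is a leaf — visit reed.
        At moss: go right to rye.
          rye is a leaf — visit rye.
        Visit moss.
      At ivy: no right child.
      Visit ivy.
    Visit sage.
  At pear: go right to hop.
    At hop: go left to fig.
      At fig: no left child.
      At fig: go right to teak.
        teak is a leaf — visit teak.
      Visit fig.
    At hop: go right to elm.
      At elm: go left to iris.
        iris is a leaf — visit iris.
      At elm: go right to cedar.
        cedar is a leaf — visit cedar.
      Visit elm.
    Visit hop.
  Visit pear.
At rose: no right child.
Visit rose.
Full post-order sequence: ash, poppy, reed, rye, moss, ivy, sage, teak, fig, iris, cedar, elm, hop, pear, rose.

11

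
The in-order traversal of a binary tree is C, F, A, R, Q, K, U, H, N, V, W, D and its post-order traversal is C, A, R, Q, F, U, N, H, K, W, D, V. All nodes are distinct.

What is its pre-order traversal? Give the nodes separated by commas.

V, K, F, C, Q, R, A, H, U, N, D, W

The last element of post-order is the root; it splits in-order into left and right subtrees.
Root V: left subtree has 9 nodes {C, F, A, R, Q, K, U, H, N}, right has 2 {W, D}.
  Root K: left subtree has 5 nodes {C, F, A, R, Q}, right has 3 {U, H, N}.
    Root F: left subtree has 1 node {C}, right has 3 {A, R, Q}.
      Root Q: left subtree has 2 nodes {A, R}, right has 0 { }.
        Root R: left subtree has 1 node {A}, right has 0 { }.
    Root H: left subtree has 1 node {U}, right has 1 {N}.
  Root D: left subtree has 1 node {W}, right has 0 { }.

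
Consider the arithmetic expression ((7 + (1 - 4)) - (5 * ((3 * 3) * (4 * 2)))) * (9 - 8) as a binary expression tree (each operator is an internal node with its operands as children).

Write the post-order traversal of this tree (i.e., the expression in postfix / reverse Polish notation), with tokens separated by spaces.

7 1 4 - + 5 3 3 * 4 2 * * * - 9 8 - *

Post-order on an expression tree gives postfix notation: for each operator, emit left operand, right operand, then the operator.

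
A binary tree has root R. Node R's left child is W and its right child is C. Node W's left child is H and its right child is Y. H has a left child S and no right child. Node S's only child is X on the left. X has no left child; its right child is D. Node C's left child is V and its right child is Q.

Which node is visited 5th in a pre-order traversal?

X

Pre-order visits the node, then its left subtree, then its right subtree.
Visit R.
At R: go left to W.
  Visit W.
  At W: go left to H.
    Visit H.
    At H: go left to S.
      Visit S.
      At S: go left to X.
        Visit X.
        At X: no left child.
        At X: go right to D.
          D is a leaf — visit D.
      At S: no right child.
    At H: no right child.
  At W: go right to Y.
    Y is a leaf — visit Y.
At R: go right to C.
  Visit C.
  At C: go left to V.
    V is a leaf — visit V.
  At C: go right to Q.
    Q is a leaf — visit Q.
Full pre-order sequence: R, W, H, S, X, D, Y, C, V, Q.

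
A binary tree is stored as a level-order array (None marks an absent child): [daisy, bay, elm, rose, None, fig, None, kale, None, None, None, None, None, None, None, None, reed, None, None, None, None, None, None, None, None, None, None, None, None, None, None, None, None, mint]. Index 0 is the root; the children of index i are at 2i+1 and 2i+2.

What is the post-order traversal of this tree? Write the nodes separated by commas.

mint, reed, kale, rose, bay, fig, elm, daisy

Post-order visits the left subtree, then the right subtree, then the node.
At daisy: go left to bay.
  At bay: go left to rose.
    At rose: go left to kale.
      At kale: no left child.
      At kale: go right to reed.
        At reed: go left to mint.
          mint is a leaf — visit mint.
        At reed: no right child.
        Visit reed.
      Visit kale.
    At rose: no right child.
    Visit rose.
  At bay: no right child.
  Visit bay.
At daisy: go right to elm.
  At elm: go left to fig.
    fig is a leaf — visit fig.
  At elm: no right child.
  Visit elm.
Visit daisy.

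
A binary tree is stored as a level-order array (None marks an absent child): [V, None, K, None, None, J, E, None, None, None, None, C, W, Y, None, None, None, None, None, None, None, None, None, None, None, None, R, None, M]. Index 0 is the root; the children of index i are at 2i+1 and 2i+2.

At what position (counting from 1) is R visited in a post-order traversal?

2

Post-order visits the left subtree, then the right subtree, then the node.
At V: no left child.
At V: go right to K.
  At K: go left to J.
    At J: go left to C.
      C is a leaf — visit C.
    At J: go right to W.
      At W: no left child.
      At W: go right to R.
        R is a leaf — visit R.
      Visit W.
    Visit J.
  At K: go right to E.
    At E: go left to Y.
      At Y: no left child.
      At Y: go right to M.
        M is a leaf — visit M.
      Visit Y.
    At E: no right child.
    Visit E.
  Visit K.
Visit V.
Full post-order sequence: C, R, W, J, M, Y, E, K, V.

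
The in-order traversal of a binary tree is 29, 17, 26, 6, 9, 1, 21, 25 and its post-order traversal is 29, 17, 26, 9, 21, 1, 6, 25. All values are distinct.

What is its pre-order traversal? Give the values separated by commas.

The last element of post-order is the root; it splits in-order into left and right subtrees.
Root 25: left subtree has 7 nodes {29, 17, 26, 6, 9, 1, 21}, right has 0 { }.
  Root 6: left subtree has 3 nodes {29, 17, 26}, right has 3 {9, 1, 21}.
    Root 26: left subtree has 2 nodes {29, 17}, right has 0 { }.
      Root 17: left subtree has 1 node {29}, right has 0 { }.
    Root 1: left subtree has 1 node {9}, right has 1 {21}.

25, 6, 26, 17, 29, 1, 9, 21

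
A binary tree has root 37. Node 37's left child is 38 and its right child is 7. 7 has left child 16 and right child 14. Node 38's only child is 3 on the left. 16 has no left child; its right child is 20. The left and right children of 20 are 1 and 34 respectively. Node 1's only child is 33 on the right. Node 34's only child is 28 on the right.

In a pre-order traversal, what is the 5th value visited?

16

Pre-order visits the node, then its left subtree, then its right subtree.
Visit 37.
At 37: go left to 38.
  Visit 38.
  At 38: go left to 3.
    3 is a leaf — visit 3.
  At 38: no right child.
At 37: go right to 7.
  Visit 7.
  At 7: go left to 16.
    Visit 16.
    At 16: no left child.
    At 16: go right to 20.
      Visit 20.
      At 20: go left to 1.
        Visit 1.
        At 1: no left child.
        At 1: go right to 33.
          33 is a leaf — visit 33.
      At 20: go right to 34.
        Visit 34.
        At 34: no left child.
        At 34: go right to 28.
          28 is a leaf — visit 28.
  At 7: go right to 14.
    14 is a leaf — visit 14.
Full pre-order sequence: 37, 38, 3, 7, 16, 20, 1, 33, 34, 28, 14.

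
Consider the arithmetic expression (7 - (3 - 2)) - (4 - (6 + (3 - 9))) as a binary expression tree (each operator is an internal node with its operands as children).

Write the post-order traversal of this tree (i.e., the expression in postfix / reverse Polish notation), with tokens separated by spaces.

7 3 2 - - 4 6 3 9 - + - -

Post-order on an expression tree gives postfix notation: for each operator, emit left operand, right operand, then the operator.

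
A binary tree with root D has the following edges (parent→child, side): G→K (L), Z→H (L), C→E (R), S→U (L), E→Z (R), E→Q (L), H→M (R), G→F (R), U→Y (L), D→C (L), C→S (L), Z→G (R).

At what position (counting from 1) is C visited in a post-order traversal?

12

Post-order visits the left subtree, then the right subtree, then the node.
At D: go left to C.
  At C: go left to S.
    At S: go left to U.
      At U: go left to Y.
        Y is a leaf — visit Y.
      At U: no right child.
      Visit U.
    At S: no right child.
    Visit S.
  At C: go right to E.
    At E: go left to Q.
      Q is a leaf — visit Q.
    At E: go right to Z.
      At Z: go left to H.
        At H: no left child.
        At H: go right to M.
          M is a leaf — visit M.
        Visit H.
      At Z: go right to G.
        At G: go left to K.
          K is a leaf — visit K.
        At G: go right to F.
          F is a leaf — visit F.
        Visit G.
      Visit Z.
    Visit E.
  Visit C.
At D: no right child.
Visit D.
Full post-order sequence: Y, U, S, Q, M, H, K, F, G, Z, E, C, D.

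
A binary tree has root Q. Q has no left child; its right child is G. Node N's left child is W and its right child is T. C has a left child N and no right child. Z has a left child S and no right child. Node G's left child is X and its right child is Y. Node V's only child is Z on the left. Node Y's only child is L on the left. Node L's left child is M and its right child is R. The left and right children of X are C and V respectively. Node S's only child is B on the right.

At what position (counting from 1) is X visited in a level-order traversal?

Level-order visits nodes level by level from the root, left to right within each level.
Level 0: Q
Level 1: G
Level 2: X, Y
Level 3: C, V, L
Level 4: N, Z, M, R
Level 5: W, T, S
Level 6: B
Full level-order sequence: Q, G, X, Y, C, V, L, N, Z, M, R, W, T, S, B.

3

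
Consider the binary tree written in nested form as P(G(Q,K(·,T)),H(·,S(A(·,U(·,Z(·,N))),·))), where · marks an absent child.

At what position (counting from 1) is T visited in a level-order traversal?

7

Level-order visits nodes level by level from the root, left to right within each level.
Level 0: P
Level 1: G, H
Level 2: Q, K, S
Level 3: T, A
Level 4: U
Level 5: Z
Level 6: N
Full level-order sequence: P, G, H, Q, K, S, T, A, U, Z, N.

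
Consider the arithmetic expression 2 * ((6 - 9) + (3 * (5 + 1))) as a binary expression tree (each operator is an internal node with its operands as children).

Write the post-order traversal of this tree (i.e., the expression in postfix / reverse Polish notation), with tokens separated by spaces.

Post-order on an expression tree gives postfix notation: for each operator, emit left operand, right operand, then the operator.

2 6 9 - 3 5 1 + * + *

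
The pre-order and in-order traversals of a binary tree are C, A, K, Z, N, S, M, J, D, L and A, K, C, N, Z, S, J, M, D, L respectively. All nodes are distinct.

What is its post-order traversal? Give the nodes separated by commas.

K, A, N, J, L, D, M, S, Z, C

The first element of pre-order is the root; it splits in-order into left and right subtrees.
Root C: left subtree has 2 nodes {A, K}, right has 7 {N, Z, S, J, M, D, L}.
  Root A: left subtree has 0 nodes { }, right has 1 {K}.
  Root Z: left subtree has 1 node {N}, right has 5 {S, J, M, D, L}.
    Root S: left subtree has 0 nodes { }, right has 4 {J, M, D, L}.
      Root M: left subtree has 1 node {J}, right has 2 {D, L}.
        Root D: left subtree has 0 nodes { }, right has 1 {L}.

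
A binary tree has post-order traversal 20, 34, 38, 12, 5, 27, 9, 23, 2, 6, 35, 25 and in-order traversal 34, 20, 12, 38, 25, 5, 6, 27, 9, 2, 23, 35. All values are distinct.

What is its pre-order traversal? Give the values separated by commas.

The last element of post-order is the root; it splits in-order into left and right subtrees.
Root 25: left subtree has 4 nodes {34, 20, 12, 38}, right has 7 {5, 6, 27, 9, 2, 23, 35}.
  Root 12: left subtree has 2 nodes {34, 20}, right has 1 {38}.
    Root 34: left subtree has 0 nodes { }, right has 1 {20}.
  Root 35: left subtree has 6 nodes {5, 6, 27, 9, 2, 23}, right has 0 { }.
    Root 6: left subtree has 1 node {5}, right has 4 {27, 9, 2, 23}.
      Root 2: left subtree has 2 nodes {27, 9}, right has 1 {23}.
        Root 9: left subtree has 1 node {27}, right has 0 { }.

25, 12, 34, 20, 38, 35, 6, 5, 2, 9, 27, 23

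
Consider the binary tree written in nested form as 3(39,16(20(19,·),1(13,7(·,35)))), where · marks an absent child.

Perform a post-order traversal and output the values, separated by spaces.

39 19 20 13 35 7 1 16 3

Post-order visits the left subtree, then the right subtree, then the node.
At 3: go left to 39.
  39 is a leaf — visit 39.
At 3: go right to 16.
  At 16: go left to 20.
    At 20: go left to 19.
      19 is a leaf — visit 19.
    At 20: no right child.
    Visit 20.
  At 16: go right to 1.
    At 1: go left to 13.
      13 is a leaf — visit 13.
    At 1: go right to 7.
      At 7: no left child.
      At 7: go right to 35.
        35 is a leaf — visit 35.
      Visit 7.
    Visit 1.
  Visit 16.
Visit 3.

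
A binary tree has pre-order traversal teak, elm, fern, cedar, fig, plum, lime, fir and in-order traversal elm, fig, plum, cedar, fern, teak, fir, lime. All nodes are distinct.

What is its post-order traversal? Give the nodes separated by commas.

plum, fig, cedar, fern, elm, fir, lime, teak

The first element of pre-order is the root; it splits in-order into left and right subtrees.
Root teak: left subtree has 5 nodes {elm, fig, plum, cedar, fern}, right has 2 {fir, lime}.
  Root elm: left subtree has 0 nodes { }, right has 4 {fig, plum, cedar, fern}.
    Root fern: left subtree has 3 nodes {fig, plum, cedar}, right has 0 { }.
      Root cedar: left subtree has 2 nodes {fig, plum}, right has 0 { }.
        Root fig: left subtree has 0 nodes { }, right has 1 {plum}.
  Root lime: left subtree has 1 node {fir}, right has 0 { }.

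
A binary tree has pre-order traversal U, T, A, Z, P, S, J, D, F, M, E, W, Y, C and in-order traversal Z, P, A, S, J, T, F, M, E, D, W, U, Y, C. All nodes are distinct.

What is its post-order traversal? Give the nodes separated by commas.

P, Z, J, S, A, E, M, F, W, D, T, C, Y, U

The first element of pre-order is the root; it splits in-order into left and right subtrees.
Root U: left subtree has 11 nodes {Z, P, A, S, J, T, F, M, E, D, W}, right has 2 {Y, C}.
  Root T: left subtree has 5 nodes {Z, P, A, S, J}, right has 5 {F, M, E, D, W}.
    Root A: left subtree has 2 nodes {Z, P}, right has 2 {S, J}.
      Root Z: left subtree has 0 nodes { }, right has 1 {P}.
      Root S: left subtree has 0 nodes { }, right has 1 {J}.
    Root D: left subtree has 3 nodes {F, M, E}, right has 1 {W}.
      Root F: left subtree has 0 nodes { }, right has 2 {M, E}.
        Root M: left subtree has 0 nodes { }, right has 1 {E}.
  Root Y: left subtree has 0 nodes { }, right has 1 {C}.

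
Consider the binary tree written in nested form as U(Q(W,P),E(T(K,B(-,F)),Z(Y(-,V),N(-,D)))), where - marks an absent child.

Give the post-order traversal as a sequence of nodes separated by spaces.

W P Q K F B T V Y D N Z E U

Post-order visits the left subtree, then the right subtree, then the node.
At U: go left to Q.
  At Q: go left to W.
    W is a leaf — visit W.
  At Q: go right to P.
    P is a leaf — visit P.
  Visit Q.
At U: go right to E.
  At E: go left to T.
    At T: go left to K.
      K is a leaf — visit K.
    At T: go right to B.
      At B: no left child.
      At B: go right to F.
        F is a leaf — visit F.
      Visit B.
    Visit T.
  At E: go right to Z.
    At Z: go left to Y.
      At Y: no left child.
      At Y: go right to V.
        V is a leaf — visit V.
      Visit Y.
    At Z: go right to N.
      At N: no left child.
      At N: go right to D.
        D is a leaf — visit D.
      Visit N.
    Visit Z.
  Visit E.
Visit U.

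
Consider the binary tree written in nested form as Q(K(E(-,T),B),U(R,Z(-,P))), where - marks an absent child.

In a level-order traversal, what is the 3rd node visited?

Level-order visits nodes level by level from the root, left to right within each level.
Level 0: Q
Level 1: K, U
Level 2: E, B, R, Z
Level 3: T, P
Full level-order sequence: Q, K, U, E, B, R, Z, T, P.

U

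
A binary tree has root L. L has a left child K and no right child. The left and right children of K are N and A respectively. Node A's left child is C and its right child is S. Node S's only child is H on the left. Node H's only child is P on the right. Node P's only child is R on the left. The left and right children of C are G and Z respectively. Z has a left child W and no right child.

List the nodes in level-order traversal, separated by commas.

Level-order visits nodes level by level from the root, left to right within each level.
Level 0: L
Level 1: K
Level 2: N, A
Level 3: C, S
Level 4: G, Z, H
Level 5: W, P
Level 6: R

L, K, N, A, C, S, G, Z, H, W, P, R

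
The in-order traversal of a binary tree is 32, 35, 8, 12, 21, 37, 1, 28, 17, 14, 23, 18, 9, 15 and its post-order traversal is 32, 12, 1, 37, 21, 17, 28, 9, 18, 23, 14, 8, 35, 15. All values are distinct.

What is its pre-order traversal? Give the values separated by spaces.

15 35 32 8 14 28 21 12 37 1 17 23 18 9

The last element of post-order is the root; it splits in-order into left and right subtrees.
Root 15: left subtree has 13 nodes {32, 35, 8, 12, 21, 37, 1, 28, 17, 14, 23, 18, 9}, right has 0 { }.
  Root 35: left subtree has 1 node {32}, right has 11 {8, 12, 21, 37, 1, 28, 17, 14, 23, 18, 9}.
    Root 8: left subtree has 0 nodes { }, right has 10 {12, 21, 37, 1, 28, 17, 14, 23, 18, 9}.
      Root 14: left subtree has 6 nodes {12, 21, 37, 1, 28, 17}, right has 3 {23, 18, 9}.
        Root 28: left subtree has 4 nodes {12, 21, 37, 1}, right has 1 {17}.
          Root 21: left subtree has 1 node {12}, right has 2 {37, 1}.
            Root 37: left subtree has 0 nodes { }, right has 1 {1}.
        Root 23: left subtree has 0 nodes { }, right has 2 {18, 9}.
          Root 18: left subtree has 0 nodes { }, right has 1 {9}.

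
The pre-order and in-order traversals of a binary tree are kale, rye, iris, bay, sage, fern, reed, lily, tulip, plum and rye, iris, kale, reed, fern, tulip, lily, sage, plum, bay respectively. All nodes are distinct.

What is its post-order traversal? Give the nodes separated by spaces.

The first element of pre-order is the root; it splits in-order into left and right subtrees.
Root kale: left subtree has 2 nodes {rye, iris}, right has 7 {reed, fern, tulip, lily, sage, plum, bay}.
  Root rye: left subtree has 0 nodes { }, right has 1 {iris}.
  Root bay: left subtree has 6 nodes {reed, fern, tulip, lily, sage, plum}, right has 0 { }.
    Root sage: left subtree has 4 nodes {reed, fern, tulip, lily}, right has 1 {plum}.
      Root fern: left subtree has 1 node {reed}, right has 2 {tulip, lily}.
        Root lily: left subtree has 1 node {tulip}, right has 0 { }.

iris rye reed tulip lily fern plum sage bay kale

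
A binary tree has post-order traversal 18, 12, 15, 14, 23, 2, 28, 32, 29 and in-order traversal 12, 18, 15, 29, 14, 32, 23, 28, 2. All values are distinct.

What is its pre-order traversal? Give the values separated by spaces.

The last element of post-order is the root; it splits in-order into left and right subtrees.
Root 29: left subtree has 3 nodes {12, 18, 15}, right has 5 {14, 32, 23, 28, 2}.
  Root 15: left subtree has 2 nodes {12, 18}, right has 0 { }.
    Root 12: left subtree has 0 nodes { }, right has 1 {18}.
  Root 32: left subtree has 1 node {14}, right has 3 {23, 28, 2}.
    Root 28: left subtree has 1 node {23}, right has 1 {2}.

29 15 12 18 32 14 28 23 2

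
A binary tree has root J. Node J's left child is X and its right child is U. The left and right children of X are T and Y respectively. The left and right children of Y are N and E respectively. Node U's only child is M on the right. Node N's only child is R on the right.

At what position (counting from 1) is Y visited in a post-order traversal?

5

Post-order visits the left subtree, then the right subtree, then the node.
At J: go left to X.
  At X: go left to T.
    T is a leaf — visit T.
  At X: go right to Y.
    At Y: go left to N.
      At N: no left child.
      At N: go right to R.
        R is a leaf — visit R.
      Visit N.
    At Y: go right to E.
      E is a leaf — visit E.
    Visit Y.
  Visit X.
At J: go right to U.
  At U: no left child.
  At U: go right to M.
    M is a leaf — visit M.
  Visit U.
Visit J.
Full post-order sequence: T, R, N, E, Y, X, M, U, J.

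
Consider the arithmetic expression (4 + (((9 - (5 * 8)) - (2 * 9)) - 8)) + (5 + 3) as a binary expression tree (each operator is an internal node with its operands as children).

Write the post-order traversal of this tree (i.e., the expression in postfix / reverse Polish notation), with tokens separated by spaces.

Post-order on an expression tree gives postfix notation: for each operator, emit left operand, right operand, then the operator.

4 9 5 8 * - 2 9 * - 8 - + 5 3 + +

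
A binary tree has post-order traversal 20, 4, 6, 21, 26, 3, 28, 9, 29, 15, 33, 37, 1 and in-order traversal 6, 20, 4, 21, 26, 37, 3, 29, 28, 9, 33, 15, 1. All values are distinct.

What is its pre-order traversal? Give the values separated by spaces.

The last element of post-order is the root; it splits in-order into left and right subtrees.
Root 1: left subtree has 12 nodes {6, 20, 4, 21, 26, 37, 3, 29, 28, 9, 33, 15}, right has 0 { }.
  Root 37: left subtree has 5 nodes {6, 20, 4, 21, 26}, right has 6 {3, 29, 28, 9, 33, 15}.
    Root 26: left subtree has 4 nodes {6, 20, 4, 21}, right has 0 { }.
      Root 21: left subtree has 3 nodes {6, 20, 4}, right has 0 { }.
        Root 6: left subtree has 0 nodes { }, right has 2 {20, 4}.
          Root 4: left subtree has 1 node {20}, right has 0 { }.
    Root 33: left subtree has 4 nodes {3, 29, 28, 9}, right has 1 {15}.
      Root 29: left subtree has 1 node {3}, right has 2 {28, 9}.
        Root 9: left subtree has 1 node {28}, right has 0 { }.

1 37 26 21 6 4 20 33 29 3 9 28 15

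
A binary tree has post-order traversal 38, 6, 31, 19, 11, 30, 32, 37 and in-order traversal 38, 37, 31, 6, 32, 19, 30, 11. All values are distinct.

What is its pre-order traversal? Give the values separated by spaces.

37 38 32 31 6 30 19 11

The last element of post-order is the root; it splits in-order into left and right subtrees.
Root 37: left subtree has 1 node {38}, right has 6 {31, 6, 32, 19, 30, 11}.
  Root 32: left subtree has 2 nodes {31, 6}, right has 3 {19, 30, 11}.
    Root 31: left subtree has 0 nodes { }, right has 1 {6}.
    Root 30: left subtree has 1 node {19}, right has 1 {11}.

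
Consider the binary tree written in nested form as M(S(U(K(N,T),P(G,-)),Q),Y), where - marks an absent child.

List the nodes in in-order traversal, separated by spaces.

In-order visits the left subtree, then the node, then the right subtree.
At M: go left to S.
  At S: go left to U.
    At U: go left to K.
      At K: go left to N.
        N is a leaf — visit N.
      Visit K.
      At K: go right to T.
        T is a leaf — visit T.
    Visit U.
    At U: go right to P.
      At P: go left to G.
        G is a leaf — visit G.
      Visit P.
      At P: no right child.
  Visit S.
  At S: go right to Q.
    Q is a leaf — visit Q.
Visit M.
At M: go right to Y.
  Y is a leaf — visit Y.

N K T U G P S Q M Y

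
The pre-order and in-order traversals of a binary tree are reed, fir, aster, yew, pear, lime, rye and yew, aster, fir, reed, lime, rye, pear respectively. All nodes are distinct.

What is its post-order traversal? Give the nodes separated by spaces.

The first element of pre-order is the root; it splits in-order into left and right subtrees.
Root reed: left subtree has 3 nodes {yew, aster, fir}, right has 3 {lime, rye, pear}.
  Root fir: left subtree has 2 nodes {yew, aster}, right has 0 { }.
    Root aster: left subtree has 1 node {yew}, right has 0 { }.
  Root pear: left subtree has 2 nodes {lime, rye}, right has 0 { }.
    Root lime: left subtree has 0 nodes { }, right has 1 {rye}.

yew aster fir rye lime pear reed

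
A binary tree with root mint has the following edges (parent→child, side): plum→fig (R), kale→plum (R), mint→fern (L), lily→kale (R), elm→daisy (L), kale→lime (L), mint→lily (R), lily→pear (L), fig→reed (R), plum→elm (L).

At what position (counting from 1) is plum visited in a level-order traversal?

Level-order visits nodes level by level from the root, left to right within each level.
Level 0: mint
Level 1: fern, lily
Level 2: pear, kale
Level 3: lime, plum
Level 4: elm, fig
Level 5: daisy, reed
Full level-order sequence: mint, fern, lily, pear, kale, lime, plum, elm, fig, daisy, reed.

7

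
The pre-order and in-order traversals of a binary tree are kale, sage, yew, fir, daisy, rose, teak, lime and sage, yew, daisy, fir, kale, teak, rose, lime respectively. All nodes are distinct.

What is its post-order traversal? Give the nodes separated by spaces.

The first element of pre-order is the root; it splits in-order into left and right subtrees.
Root kale: left subtree has 4 nodes {sage, yew, daisy, fir}, right has 3 {teak, rose, lime}.
  Root sage: left subtree has 0 nodes { }, right has 3 {yew, daisy, fir}.
    Root yew: left subtree has 0 nodes { }, right has 2 {daisy, fir}.
      Root fir: left subtree has 1 node {daisy}, right has 0 { }.
  Root rose: left subtree has 1 node {teak}, right has 1 {lime}.

daisy fir yew sage teak lime rose kale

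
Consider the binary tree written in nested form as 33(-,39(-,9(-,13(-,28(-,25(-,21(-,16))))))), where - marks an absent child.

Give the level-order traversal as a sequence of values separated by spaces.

33 39 9 13 28 25 21 16

Level-order visits nodes level by level from the root, left to right within each level.
Level 0: 33
Level 1: 39
Level 2: 9
Level 3: 13
Level 4: 28
Level 5: 25
Level 6: 21
Level 7: 16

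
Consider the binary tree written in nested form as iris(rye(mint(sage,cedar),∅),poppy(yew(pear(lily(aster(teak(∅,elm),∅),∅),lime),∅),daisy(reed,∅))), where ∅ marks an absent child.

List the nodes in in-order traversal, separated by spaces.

sage mint cedar rye iris teak elm aster lily pear lime yew poppy reed daisy

In-order visits the left subtree, then the node, then the right subtree.
At iris: go left to rye.
  At rye: go left to mint.
    At mint: go left to sage.
      sage is a leaf — visit sage.
    Visit mint.
    At mint: go right to cedar.
      cedar is a leaf — visit cedar.
  Visit rye.
  At rye: no right child.
Visit iris.
At iris: go right to poppy.
  At poppy: go left to yew.
    At yew: go left to pear.
      At pear: go left to lily.
        At lily: go left to aster.
          At aster: go left to teak.
            At teak: no left child.
            Visit teak.
            At teak: go right to elm.
              elm is a leaf — visit elm.
          Visit aster.
          At aster: no right child.
        Visit lily.
        At lily: no right child.
      Visit pear.
      At pear: go right to lime.
        lime is a leaf — visit lime.
    Visit yew.
    At yew: no right child.
  Visit poppy.
  At poppy: go right to daisy.
    At daisy: go left to reed.
      reed is a leaf — visit reed.
    Visit daisy.
    At daisy: no right child.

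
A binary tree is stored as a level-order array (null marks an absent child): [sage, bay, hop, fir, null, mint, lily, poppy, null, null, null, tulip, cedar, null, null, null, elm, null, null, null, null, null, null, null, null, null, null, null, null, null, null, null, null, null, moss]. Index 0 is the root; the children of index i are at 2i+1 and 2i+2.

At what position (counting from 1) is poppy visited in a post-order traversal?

Post-order visits the left subtree, then the right subtree, then the node.
At sage: go left to bay.
  At bay: go left to fir.
    At fir: go left to poppy.
      At poppy: no left child.
      At poppy: go right to elm.
        At elm: no left child.
        At elm: go right to moss.
          moss is a leaf — visit moss.
        Visit elm.
      Visit poppy.
    At fir: no right child.
    Visit fir.
  At bay: no right child.
  Visit bay.
At sage: go right to hop.
  At hop: go left to mint.
    At mint: go left to tulip.
      tulip is a leaf — visit tulip.
    At mint: go right to cedar.
      cedar is a leaf — visit cedar.
    Visit mint.
  At hop: go right to lily.
    lily is a leaf — visit lily.
  Visit hop.
Visit sage.
Full post-order sequence: moss, elm, poppy, fir, bay, tulip, cedar, mint, lily, hop, sage.

3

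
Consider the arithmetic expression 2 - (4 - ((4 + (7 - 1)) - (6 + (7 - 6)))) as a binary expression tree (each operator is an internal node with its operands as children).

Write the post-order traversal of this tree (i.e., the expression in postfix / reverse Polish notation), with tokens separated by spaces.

Post-order on an expression tree gives postfix notation: for each operator, emit left operand, right operand, then the operator.

2 4 4 7 1 - + 6 7 6 - + - - -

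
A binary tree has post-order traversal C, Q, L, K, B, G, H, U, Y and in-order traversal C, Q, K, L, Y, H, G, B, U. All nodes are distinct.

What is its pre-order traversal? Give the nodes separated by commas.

Y, K, Q, C, L, U, H, G, B

The last element of post-order is the root; it splits in-order into left and right subtrees.
Root Y: left subtree has 4 nodes {C, Q, K, L}, right has 4 {H, G, B, U}.
  Root K: left subtree has 2 nodes {C, Q}, right has 1 {L}.
    Root Q: left subtree has 1 node {C}, right has 0 { }.
  Root U: left subtree has 3 nodes {H, G, B}, right has 0 { }.
    Root H: left subtree has 0 nodes { }, right has 2 {G, B}.
      Root G: left subtree has 0 nodes { }, right has 1 {B}.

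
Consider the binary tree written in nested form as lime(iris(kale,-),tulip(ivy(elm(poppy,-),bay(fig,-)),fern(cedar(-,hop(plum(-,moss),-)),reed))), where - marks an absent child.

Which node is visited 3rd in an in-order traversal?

In-order visits the left subtree, then the node, then the right subtree.
At lime: go left to iris.
  At iris: go left to kale.
    kale is a leaf — visit kale.
  Visit iris.
  At iris: no right child.
Visit lime.
At lime: go right to tulip.
  At tulip: go left to ivy.
    At ivy: go left to elm.
      At elm: go left to poppy.
        poppy is a leaf — visit poppy.
      Visit elm.
      At elm: no right child.
    Visit ivy.
    At ivy: go right to bay.
      At bay: go left to fig.
        fig is a leaf — visit fig.
      Visit bay.
      At bay: no right child.
  Visit tulip.
  At tulip: go right to fern.
    At fern: go left to cedar.
      At cedar: no left child.
      Visit cedar.
      At cedar: go right to hop.
        At hop: go left to plum.
          At plum: no left child.
          Visit plum.
          At plum: go right to moss.
            moss is a leaf — visit moss.
        Visit hop.
        At hop: no right child.
    Visit fern.
    At fern: go right to reed.
      reed is a leaf — visit reed.
Full in-order sequence: kale, iris, lime, poppy, elm, ivy, fig, bay, tulip, cedar, plum, moss, hop, fern, reed.

lime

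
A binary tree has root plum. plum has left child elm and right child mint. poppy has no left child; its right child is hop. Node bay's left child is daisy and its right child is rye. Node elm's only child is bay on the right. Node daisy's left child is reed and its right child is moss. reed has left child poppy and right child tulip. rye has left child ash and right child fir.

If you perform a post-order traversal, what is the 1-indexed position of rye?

Post-order visits the left subtree, then the right subtree, then the node.
At plum: go left to elm.
  At elm: no left child.
  At elm: go right to bay.
    At bay: go left to daisy.
      At daisy: go left to reed.
        At reed: go left to poppy.
          At poppy: no left child.
          At poppy: go right to hop.
            hop is a leaf — visit hop.
          Visit poppy.
        At reed: go right to tulip.
          tulip is a leaf — visit tulip.
        Visit reed.
      At daisy: go right to moss.
        moss is a leaf — visit moss.
      Visit daisy.
    At bay: go right to rye.
      At rye: go left to ash.
        ash is a leaf — visit ash.
      At rye: go right to fir.
        fir is a leaf — visit fir.
      Visit rye.
    Visit bay.
  Visit elm.
At plum: go right to mint.
  mint is a leaf — visit mint.
Visit plum.
Full post-order sequence: hop, poppy, tulip, reed, moss, daisy, ash, fir, rye, bay, elm, mint, plum.

9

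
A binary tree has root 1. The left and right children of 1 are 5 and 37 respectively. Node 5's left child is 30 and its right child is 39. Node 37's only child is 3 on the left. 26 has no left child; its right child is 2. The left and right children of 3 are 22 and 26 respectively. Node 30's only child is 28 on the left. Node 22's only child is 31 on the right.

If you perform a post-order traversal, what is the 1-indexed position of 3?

Post-order visits the left subtree, then the right subtree, then the node.
At 1: go left to 5.
  At 5: go left to 30.
    At 30: go left to 28.
      28 is a leaf — visit 28.
    At 30: no right child.
    Visit 30.
  At 5: go right to 39.
    39 is a leaf — visit 39.
  Visit 5.
At 1: go right to 37.
  At 37: go left to 3.
    At 3: go left to 22.
      At 22: no left child.
      At 22: go right to 31.
        31 is a leaf — visit 31.
      Visit 22.
    At 3: go right to 26.
      At 26: no left child.
      At 26: go right to 2.
        2 is a leaf — visit 2.
      Visit 26.
    Visit 3.
  At 37: no right child.
  Visit 37.
Visit 1.
Full post-order sequence: 28, 30, 39, 5, 31, 22, 2, 26, 3, 37, 1.

9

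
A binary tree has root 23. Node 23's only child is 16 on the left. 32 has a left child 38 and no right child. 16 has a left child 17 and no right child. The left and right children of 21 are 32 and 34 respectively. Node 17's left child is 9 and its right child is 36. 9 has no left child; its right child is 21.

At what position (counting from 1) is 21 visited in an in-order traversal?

In-order visits the left subtree, then the node, then the right subtree.
At 23: go left to 16.
  At 16: go left to 17.
    At 17: go left to 9.
      At 9: no left child.
      Visit 9.
      At 9: go right to 21.
        At 21: go left to 32.
          At 32: go left to 38.
            38 is a leaf — visit 38.
          Visit 32.
          At 32: no right child.
        Visit 21.
        At 21: go right to 34.
          34 is a leaf — visit 34.
    Visit 17.
    At 17: go right to 36.
      36 is a leaf — visit 36.
  Visit 16.
  At 16: no right child.
Visit 23.
At 23: no right child.
Full in-order sequence: 9, 38, 32, 21, 34, 17, 36, 16, 23.

4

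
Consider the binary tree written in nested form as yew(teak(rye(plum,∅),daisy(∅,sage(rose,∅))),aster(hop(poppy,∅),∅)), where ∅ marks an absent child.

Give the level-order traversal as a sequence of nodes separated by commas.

yew, teak, aster, rye, daisy, hop, plum, sage, poppy, rose

Level-order visits nodes level by level from the root, left to right within each level.
Level 0: yew
Level 1: teak, aster
Level 2: rye, daisy, hop
Level 3: plum, sage, poppy
Level 4: rose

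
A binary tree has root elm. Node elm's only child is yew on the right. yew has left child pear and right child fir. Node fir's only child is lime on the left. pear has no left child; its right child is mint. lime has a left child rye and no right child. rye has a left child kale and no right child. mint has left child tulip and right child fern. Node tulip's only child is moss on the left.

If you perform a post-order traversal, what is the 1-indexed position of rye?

Post-order visits the left subtree, then the right subtree, then the node.
At elm: no left child.
At elm: go right to yew.
  At yew: go left to pear.
    At pear: no left child.
    At pear: go right to mint.
      At mint: go left to tulip.
        At tulip: go left to moss.
          moss is a leaf — visit moss.
        At tulip: no right child.
        Visit tulip.
      At mint: go right to fern.
        fern is a leaf — visit fern.
      Visit mint.
    Visit pear.
  At yew: go right to fir.
    At fir: go left to lime.
      At lime: go left to rye.
        At rye: go left to kale.
          kale is a leaf — visit kale.
        At rye: no right child.
        Visit rye.
      At lime: no right child.
      Visit lime.
    At fir: no right child.
    Visit fir.
  Visit yew.
Visit elm.
Full post-order sequence: moss, tulip, fern, mint, pear, kale, rye, lime, fir, yew, elm.

7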